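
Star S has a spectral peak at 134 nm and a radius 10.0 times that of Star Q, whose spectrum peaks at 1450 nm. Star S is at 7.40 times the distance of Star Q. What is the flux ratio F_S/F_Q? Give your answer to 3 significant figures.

Wien's law: T_S/T_Q = λ_Q/λ_S = 1450/134 = 10.82.
L_S/L_Q = (R_S/R_Q)²(T_S/T_Q)⁴ = (10.0)²(10.82)⁴ = 1.371×10^6.
F_S/F_Q = (L_S/L_Q)/(d_S/d_Q)² = 1.371×10^6/(7.40)² = 2.504×10^4.

2.50×10^4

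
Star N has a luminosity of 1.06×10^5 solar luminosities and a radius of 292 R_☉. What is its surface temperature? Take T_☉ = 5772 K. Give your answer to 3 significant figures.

6.09×10^3 K

T/T_☉ = (L/L_☉)^(1/4) / (R/R_☉)^(1/2)
T = 5772 × (1.06×10^5)^(1/4) / √(292) = 5772 × 18.04 / 17.09 = 6095 K.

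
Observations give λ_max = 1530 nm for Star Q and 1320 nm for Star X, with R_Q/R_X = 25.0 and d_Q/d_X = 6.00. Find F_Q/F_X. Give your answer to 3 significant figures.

Wien's law: T_Q/T_X = λ_X/λ_Q = 1320/1530 = 0.8627.
L_Q/L_X = (R_Q/R_X)²(T_Q/T_X)⁴ = (25.0)²(0.8627)⁴ = 346.3.
F_Q/F_X = (L_Q/L_X)/(d_Q/d_X)² = 346.3/(6.00)² = 9.619.

9.62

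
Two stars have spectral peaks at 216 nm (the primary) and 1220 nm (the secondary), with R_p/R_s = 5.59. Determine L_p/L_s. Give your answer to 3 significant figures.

3.18×10^4

Wien's law gives T ∝ 1/λ_max, so T_p/T_s = λ_s/λ_p = 1220/216 = 5.648.
Then L ∝ R²T⁴ gives L_p/L_s = (5.59)² × (5.648)⁴ = 31.25 × 1018 = 3.180×10^4.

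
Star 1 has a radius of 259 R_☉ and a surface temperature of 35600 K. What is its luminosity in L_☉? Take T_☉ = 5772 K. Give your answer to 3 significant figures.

9.71×10^7 L_☉

L/L_☉ = (R/R_☉)² (T/T_☉)⁴ = (259)² × (35600/5772)⁴
       = 6.708×10^4 × (6.168)⁴ = 6.708×10^4 × 1447 = 9.707×10^7.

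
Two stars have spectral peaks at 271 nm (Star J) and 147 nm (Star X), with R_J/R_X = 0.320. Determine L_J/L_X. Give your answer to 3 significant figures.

0.00887

Wien's law gives T ∝ 1/λ_max, so T_J/T_X = λ_X/λ_J = 147/271 = 0.5424.
Then L ∝ R²T⁴ gives L_J/L_X = (0.320)² × (0.5424)⁴ = 0.1024 × 0.08657 = 0.008865.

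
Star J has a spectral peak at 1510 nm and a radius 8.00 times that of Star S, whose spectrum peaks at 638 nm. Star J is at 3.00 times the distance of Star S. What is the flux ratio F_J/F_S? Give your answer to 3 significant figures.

0.227

Wien's law: T_J/T_S = λ_S/λ_J = 638/1510 = 0.4225.
L_J/L_S = (R_J/R_S)²(T_J/T_S)⁴ = (8.00)²(0.4225)⁴ = 2.040.
F_J/F_S = (L_J/L_S)/(d_J/d_S)² = 2.040/(3.00)² = 0.2266.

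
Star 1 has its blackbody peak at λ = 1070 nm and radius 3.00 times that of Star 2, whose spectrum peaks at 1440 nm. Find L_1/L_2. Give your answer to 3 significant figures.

Wien's law gives T ∝ 1/λ_max, so T_1/T_2 = λ_2/λ_1 = 1440/1070 = 1.346.
Then L ∝ R²T⁴ gives L_1/L_2 = (3.00)² × (1.346)⁴ = 9.000 × 3.280 = 29.52.

29.5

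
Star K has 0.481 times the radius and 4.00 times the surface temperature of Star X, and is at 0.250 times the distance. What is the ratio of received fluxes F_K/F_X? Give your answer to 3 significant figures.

L_K/L_X = (R_K/R_X)²(T_K/T_X)⁴ = (0.481)² × (4.00)⁴ = 59.23.
F_K/F_X = (L_K/L_X)/(d_K/d_X)² = 59.23 / (0.250)² = 947.7.

948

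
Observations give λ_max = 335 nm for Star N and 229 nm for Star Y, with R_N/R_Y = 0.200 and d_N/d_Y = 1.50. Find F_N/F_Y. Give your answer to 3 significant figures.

0.00388

Wien's law: T_N/T_Y = λ_Y/λ_N = 229/335 = 0.6836.
L_N/L_Y = (R_N/R_Y)²(T_N/T_Y)⁴ = (0.200)²(0.6836)⁴ = 0.008734.
F_N/F_Y = (L_N/L_Y)/(d_N/d_Y)² = 0.008734/(1.50)² = 0.003882.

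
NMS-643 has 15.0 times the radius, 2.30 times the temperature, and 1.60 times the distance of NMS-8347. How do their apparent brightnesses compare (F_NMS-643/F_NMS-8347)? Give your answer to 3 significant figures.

L_NMS-643/L_NMS-8347 = (R_NMS-643/R_NMS-8347)²(T_NMS-643/T_NMS-8347)⁴ = (15.0)² × (2.30)⁴ = 6296.
F_NMS-643/F_NMS-8347 = (L_NMS-643/L_NMS-8347)/(d_NMS-643/d_NMS-8347)² = 6296 / (1.60)² = 2460.

2.46×10^3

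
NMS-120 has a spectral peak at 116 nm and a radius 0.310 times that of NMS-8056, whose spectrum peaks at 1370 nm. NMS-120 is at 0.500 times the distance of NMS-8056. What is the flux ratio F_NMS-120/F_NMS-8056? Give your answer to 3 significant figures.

7.48×10^3

Wien's law: T_NMS-120/T_NMS-8056 = λ_NMS-8056/λ_NMS-120 = 1370/116 = 11.81.
L_NMS-120/L_NMS-8056 = (R_NMS-120/R_NMS-8056)²(T_NMS-120/T_NMS-8056)⁴ = (0.310)²(11.81)⁴ = 1870.
F_NMS-120/F_NMS-8056 = (L_NMS-120/L_NMS-8056)/(d_NMS-120/d_NMS-8056)² = 1870/(0.500)² = 7479.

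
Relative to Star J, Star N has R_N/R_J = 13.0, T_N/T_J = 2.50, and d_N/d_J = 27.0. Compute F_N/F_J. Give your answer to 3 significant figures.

L_N/L_J = (R_N/R_J)²(T_N/T_J)⁴ = (13.0)² × (2.50)⁴ = 6602.
F_N/F_J = (L_N/L_J)/(d_N/d_J)² = 6602 / (27.0)² = 9.056.

9.06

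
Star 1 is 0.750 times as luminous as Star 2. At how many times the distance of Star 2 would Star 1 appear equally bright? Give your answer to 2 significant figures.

0.87

Equal flux requires L_1/d_1² = L_2/d_2², so d_1/d_2 = √(L_1/L_2)
= √(0.750) = 0.8660.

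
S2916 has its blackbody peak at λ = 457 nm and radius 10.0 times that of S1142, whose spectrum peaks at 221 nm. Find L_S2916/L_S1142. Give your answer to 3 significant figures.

Wien's law gives T ∝ 1/λ_max, so T_S2916/T_S1142 = λ_S1142/λ_S2916 = 221/457 = 0.4836.
Then L ∝ R²T⁴ gives L_S2916/L_S1142 = (10.0)² × (0.4836)⁴ = 100.0 × 0.05469 = 5.469.

5.47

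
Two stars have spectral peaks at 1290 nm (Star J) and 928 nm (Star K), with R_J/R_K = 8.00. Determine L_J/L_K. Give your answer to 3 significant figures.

Wien's law gives T ∝ 1/λ_max, so T_J/T_K = λ_K/λ_J = 928/1290 = 0.7194.
Then L ∝ R²T⁴ gives L_J/L_K = (8.00)² × (0.7194)⁴ = 64.00 × 0.2678 = 17.14.

17.1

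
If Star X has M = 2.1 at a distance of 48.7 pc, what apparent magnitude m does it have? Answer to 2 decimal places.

m = M + 5 log₁₀(d/10 pc) = 2.1 + 5 log₁₀(48.7/10)
  = 2.1 + 5 × 0.688 = 2.1 + 3.44 = 5.54.

5.54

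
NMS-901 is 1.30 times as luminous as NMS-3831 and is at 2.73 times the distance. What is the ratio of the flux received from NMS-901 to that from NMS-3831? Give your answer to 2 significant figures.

F = L/(4πd²), so F_NMS-901/F_NMS-3831 = (L_NMS-901/L_NMS-3831) / (d_NMS-901/d_NMS-3831)²
= 1.30 / (2.73)² = 1.30 / 7.453 = 0.1744.

0.17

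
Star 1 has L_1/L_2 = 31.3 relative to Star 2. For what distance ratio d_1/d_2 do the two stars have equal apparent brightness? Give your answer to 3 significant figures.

Equal flux requires L_1/d_1² = L_2/d_2², so d_1/d_2 = √(L_1/L_2)
= √(31.3) = 5.595.

5.59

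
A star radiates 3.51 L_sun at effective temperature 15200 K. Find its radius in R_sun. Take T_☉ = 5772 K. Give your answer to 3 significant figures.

0.270 R_sun

R/R_☉ = √(L/L_☉) / (T/T_☉)² = √(3.51) / (2.633)²
       = 1.873 / 6.935 = 0.2702.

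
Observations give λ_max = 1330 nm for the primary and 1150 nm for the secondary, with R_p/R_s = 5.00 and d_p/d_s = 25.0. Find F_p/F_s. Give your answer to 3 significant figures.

0.0224

Wien's law: T_p/T_s = λ_s/λ_p = 1150/1330 = 0.8647.
L_p/L_s = (R_p/R_s)²(T_p/T_s)⁴ = (5.00)²(0.8647)⁴ = 13.97.
F_p/F_s = (L_p/L_s)/(d_p/d_s)² = 13.97/(25.0)² = 0.02236.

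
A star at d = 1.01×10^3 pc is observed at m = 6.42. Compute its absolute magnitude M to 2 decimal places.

M = m − 5 log₁₀(d/10 pc) = 6.42 − 5 log₁₀(1.01×10^3/10)
  = 6.42 − 5 × 2.004 = 6.42 − 10.02 = -3.60.

-3.60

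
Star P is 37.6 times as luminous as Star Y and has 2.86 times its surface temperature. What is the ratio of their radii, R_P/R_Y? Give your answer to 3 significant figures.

L ∝ R²T⁴ gives R ∝ √L / T², so
R_P/R_Y = √(37.6) / (2.86)² = 6.132 / 8.180 = 0.7497.

0.750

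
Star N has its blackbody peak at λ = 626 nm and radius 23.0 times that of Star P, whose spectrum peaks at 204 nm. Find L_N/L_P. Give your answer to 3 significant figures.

5.97

Wien's law gives T ∝ 1/λ_max, so T_N/T_P = λ_P/λ_N = 204/626 = 0.3259.
Then L ∝ R²T⁴ gives L_N/L_P = (23.0)² × (0.3259)⁴ = 529.0 × 0.01128 = 5.966.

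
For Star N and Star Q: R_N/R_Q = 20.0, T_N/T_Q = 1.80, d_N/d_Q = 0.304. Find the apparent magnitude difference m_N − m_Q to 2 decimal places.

L_N/L_Q = (20.0)²(1.80)⁴ = 4199.
F_N/F_Q = (L_N/L_Q)/(d_N/d_Q)² = 4199/0.09242 = 4.544×10^4.
m_N − m_Q = −2.5 log₁₀(4.544×10^4) = -11.64.

-11.64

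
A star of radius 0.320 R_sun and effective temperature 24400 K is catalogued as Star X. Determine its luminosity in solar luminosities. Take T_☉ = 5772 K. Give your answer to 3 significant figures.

32.7 solar luminosities

L/L_☉ = (R/R_☉)² (T/T_☉)⁴ = (0.320)² × (24400/5772)⁴
       = 0.1024 × (4.227)⁴ = 0.1024 × 319.3 = 32.70.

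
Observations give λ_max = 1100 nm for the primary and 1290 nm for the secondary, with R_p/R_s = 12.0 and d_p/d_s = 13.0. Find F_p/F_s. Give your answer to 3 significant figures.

Wien's law: T_p/T_s = λ_s/λ_p = 1290/1100 = 1.173.
L_p/L_s = (R_p/R_s)²(T_p/T_s)⁴ = (12.0)²(1.173)⁴ = 272.4.
F_p/F_s = (L_p/L_s)/(d_p/d_s)² = 272.4/(13.0)² = 1.612.

1.61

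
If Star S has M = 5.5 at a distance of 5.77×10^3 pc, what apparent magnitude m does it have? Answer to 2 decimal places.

m = M + 5 log₁₀(d/10 pc) = 5.5 + 5 log₁₀(5.77×10^3/10)
  = 5.5 + 5 × 2.761 = 5.5 + 13.81 = 19.31.

19.31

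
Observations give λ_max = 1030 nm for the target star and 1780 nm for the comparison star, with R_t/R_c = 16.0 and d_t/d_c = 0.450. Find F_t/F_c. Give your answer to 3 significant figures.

1.13×10^4

Wien's law: T_t/T_c = λ_c/λ_t = 1780/1030 = 1.728.
L_t/L_c = (R_t/R_c)²(T_t/T_c)⁴ = (16.0)²(1.728)⁴ = 2283.
F_t/F_c = (L_t/L_c)/(d_t/d_c)² = 2283/(0.450)² = 1.128×10^4.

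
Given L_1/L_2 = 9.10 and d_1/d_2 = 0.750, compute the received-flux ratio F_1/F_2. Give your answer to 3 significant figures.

16.2

F = L/(4πd²), so F_1/F_2 = (L_1/L_2) / (d_1/d_2)²
= 9.10 / (0.750)² = 9.10 / 0.5625 = 16.18.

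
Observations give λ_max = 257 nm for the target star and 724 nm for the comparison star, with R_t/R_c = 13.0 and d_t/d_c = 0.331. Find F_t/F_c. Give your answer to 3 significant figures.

Wien's law: T_t/T_c = λ_c/λ_t = 724/257 = 2.817.
L_t/L_c = (R_t/R_c)²(T_t/T_c)⁴ = (13.0)²(2.817)⁴ = 1.064×10^4.
F_t/F_c = (L_t/L_c)/(d_t/d_c)² = 1.064×10^4/(0.331)² = 9.715×10^4.

9.72×10^4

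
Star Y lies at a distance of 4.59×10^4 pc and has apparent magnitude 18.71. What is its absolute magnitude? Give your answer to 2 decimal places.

0.40

M = m − 5 log₁₀(d/10 pc) = 18.71 − 5 log₁₀(4.59×10^4/10)
  = 18.71 − 5 × 3.662 = 18.71 − 18.31 = 0.40.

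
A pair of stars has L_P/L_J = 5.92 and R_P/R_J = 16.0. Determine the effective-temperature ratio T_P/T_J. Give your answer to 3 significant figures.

0.390

L ∝ R²T⁴ gives T ∝ (L/R²)^(1/4), so
T_P/T_J = (5.92 / 16.0²)^(1/4) = (0.02312)^(1/4) = 0.3900.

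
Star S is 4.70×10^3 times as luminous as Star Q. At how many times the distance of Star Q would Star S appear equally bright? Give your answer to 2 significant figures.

Equal flux requires L_S/d_S² = L_Q/d_Q², so d_S/d_Q = √(L_S/L_Q)
= √(4.70×10^3) = 68.56.

69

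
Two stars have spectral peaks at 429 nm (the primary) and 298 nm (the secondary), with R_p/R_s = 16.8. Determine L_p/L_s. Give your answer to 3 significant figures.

65.7

Wien's law gives T ∝ 1/λ_max, so T_p/T_s = λ_s/λ_p = 298/429 = 0.6946.
Then L ∝ R²T⁴ gives L_p/L_s = (16.8)² × (0.6946)⁴ = 282.2 × 0.2328 = 65.71.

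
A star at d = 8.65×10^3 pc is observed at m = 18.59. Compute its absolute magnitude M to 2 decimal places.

M = m − 5 log₁₀(d/10 pc) = 18.59 − 5 log₁₀(8.65×10^3/10)
  = 18.59 − 5 × 2.937 = 18.59 − 14.69 = 3.90.

3.90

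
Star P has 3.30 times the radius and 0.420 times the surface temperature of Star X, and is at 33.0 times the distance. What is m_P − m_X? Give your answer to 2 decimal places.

8.77

L_P/L_X = (3.30)²(0.420)⁴ = 0.3389.
F_P/F_X = (L_P/L_X)/(d_P/d_X)² = 0.3389/1089 = 3.112×10^-4.
m_P − m_X = −2.5 log₁₀(3.112×10^-4) = 8.77.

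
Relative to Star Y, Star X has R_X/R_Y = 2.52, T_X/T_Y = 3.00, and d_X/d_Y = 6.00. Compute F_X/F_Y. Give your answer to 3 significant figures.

14.3

L_X/L_Y = (R_X/R_Y)²(T_X/T_Y)⁴ = (2.52)² × (3.00)⁴ = 514.4.
F_X/F_Y = (L_X/L_Y)/(d_X/d_Y)² = 514.4 / (6.00)² = 14.29.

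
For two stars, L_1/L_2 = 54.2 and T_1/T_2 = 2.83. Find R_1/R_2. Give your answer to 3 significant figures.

0.919

L ∝ R²T⁴ gives R ∝ √L / T², so
R_1/R_2 = √(54.2) / (2.83)² = 7.362 / 8.009 = 0.9192.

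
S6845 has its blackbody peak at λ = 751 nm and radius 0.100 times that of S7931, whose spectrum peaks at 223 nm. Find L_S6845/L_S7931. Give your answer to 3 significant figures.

7.77×10^-5

Wien's law gives T ∝ 1/λ_max, so T_S6845/T_S7931 = λ_S7931/λ_S6845 = 223/751 = 0.2969.
Then L ∝ R²T⁴ gives L_S6845/L_S7931 = (0.100)² × (0.2969)⁴ = 0.01000 × 0.007774 = 7.774×10^-5.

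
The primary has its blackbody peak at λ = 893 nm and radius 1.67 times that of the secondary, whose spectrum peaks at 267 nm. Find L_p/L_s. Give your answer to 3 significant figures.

0.0223

Wien's law gives T ∝ 1/λ_max, so T_p/T_s = λ_s/λ_p = 267/893 = 0.2990.
Then L ∝ R²T⁴ gives L_p/L_s = (1.67)² × (0.2990)⁴ = 2.789 × 0.007992 = 0.02229.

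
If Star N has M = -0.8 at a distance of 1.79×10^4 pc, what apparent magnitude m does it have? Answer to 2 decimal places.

15.46

m = M + 5 log₁₀(d/10 pc) = -0.8 + 5 log₁₀(1.79×10^4/10)
  = -0.8 + 5 × 3.253 = -0.8 + 16.26 = 15.46.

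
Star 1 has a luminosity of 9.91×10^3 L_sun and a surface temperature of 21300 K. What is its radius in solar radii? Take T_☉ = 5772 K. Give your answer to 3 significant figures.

7.31 solar radii

R/R_☉ = √(L/L_☉) / (T/T_☉)² = √(9.91×10^3) / (3.690)²
       = 99.55 / 13.62 = 7.310.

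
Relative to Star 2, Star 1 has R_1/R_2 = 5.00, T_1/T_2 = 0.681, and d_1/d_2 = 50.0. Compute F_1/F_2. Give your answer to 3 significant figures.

L_1/L_2 = (R_1/R_2)²(T_1/T_2)⁴ = (5.00)² × (0.681)⁴ = 5.377.
F_1/F_2 = (L_1/L_2)/(d_1/d_2)² = 5.377 / (50.0)² = 0.002151.

0.00215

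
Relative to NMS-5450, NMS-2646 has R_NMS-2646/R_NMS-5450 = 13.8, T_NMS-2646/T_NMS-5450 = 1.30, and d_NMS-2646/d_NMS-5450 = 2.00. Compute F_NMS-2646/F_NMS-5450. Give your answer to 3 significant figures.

136

L_NMS-2646/L_NMS-5450 = (R_NMS-2646/R_NMS-5450)²(T_NMS-2646/T_NMS-5450)⁴ = (13.8)² × (1.30)⁴ = 543.9.
F_NMS-2646/F_NMS-5450 = (L_NMS-2646/L_NMS-5450)/(d_NMS-2646/d_NMS-5450)² = 543.9 / (2.00)² = 136.0.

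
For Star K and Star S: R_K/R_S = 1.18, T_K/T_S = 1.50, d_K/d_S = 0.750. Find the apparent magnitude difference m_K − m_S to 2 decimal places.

L_K/L_S = (1.18)²(1.50)⁴ = 7.049.
F_K/F_S = (L_K/L_S)/(d_K/d_S)² = 7.049/0.5625 = 12.53.
m_K − m_S = −2.5 log₁₀(12.53) = -2.75.

-2.75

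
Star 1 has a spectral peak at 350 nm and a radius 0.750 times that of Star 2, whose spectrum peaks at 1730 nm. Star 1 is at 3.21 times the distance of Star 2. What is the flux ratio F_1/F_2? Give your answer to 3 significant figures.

Wien's law: T_1/T_2 = λ_2/λ_1 = 1730/350 = 4.943.
L_1/L_2 = (R_1/R_2)²(T_1/T_2)⁴ = (0.750)²(4.943)⁴ = 335.8.
F_1/F_2 = (L_1/L_2)/(d_1/d_2)² = 335.8/(3.21)² = 32.59.

32.6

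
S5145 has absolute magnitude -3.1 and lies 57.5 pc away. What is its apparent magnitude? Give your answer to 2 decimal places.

m = M + 5 log₁₀(d/10 pc) = -3.1 + 5 log₁₀(57.5/10)
  = -3.1 + 5 × 0.760 = -3.1 + 3.80 = 0.70.

0.70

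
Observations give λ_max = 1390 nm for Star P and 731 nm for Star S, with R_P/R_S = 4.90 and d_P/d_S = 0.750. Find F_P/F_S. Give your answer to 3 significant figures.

3.26

Wien's law: T_P/T_S = λ_S/λ_P = 731/1390 = 0.5259.
L_P/L_S = (R_P/R_S)²(T_P/T_S)⁴ = (4.90)²(0.5259)⁴ = 1.837.
F_P/F_S = (L_P/L_S)/(d_P/d_S)² = 1.837/(0.750)² = 3.265.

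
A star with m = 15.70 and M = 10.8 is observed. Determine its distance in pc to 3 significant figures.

95.5 pc

m − M = 5 log₁₀(d/10 pc)
15.70 − (10.8) = 4.90 = 5 log₁₀(d/10)
d = 10 × 10^(4.90/5) = 10 × 10^0.980 = 95.50 pc.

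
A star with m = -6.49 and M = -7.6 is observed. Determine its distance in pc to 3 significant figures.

m − M = 5 log₁₀(d/10 pc)
-6.49 − (-7.6) = 1.11 = 5 log₁₀(d/10)
d = 10 × 10^(1.11/5) = 10 × 10^0.222 = 16.67 pc.

16.7 pc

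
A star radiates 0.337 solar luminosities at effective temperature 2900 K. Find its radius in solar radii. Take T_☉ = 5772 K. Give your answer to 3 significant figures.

2.30 solar radii

R/R_☉ = √(L/L_☉) / (T/T_☉)² = √(0.337) / (0.5024)²
       = 0.5805 / 0.2524 = 2.300.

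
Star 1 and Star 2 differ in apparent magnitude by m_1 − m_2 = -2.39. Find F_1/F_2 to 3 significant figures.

F_1/F_2 = 10^(−(m_1 − m_2)/2.5) = 10^(2.39/2.5) = 10^0.956 = 9.036.

9.04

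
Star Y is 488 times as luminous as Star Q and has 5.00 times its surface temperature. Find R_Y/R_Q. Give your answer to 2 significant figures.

0.88

L ∝ R²T⁴ gives R ∝ √L / T², so
R_Y/R_Q = √(488) / (5.00)² = 22.09 / 25.00 = 0.8836.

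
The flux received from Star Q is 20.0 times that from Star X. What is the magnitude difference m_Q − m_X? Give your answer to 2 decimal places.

m_Q − m_X = −2.5 log₁₀(F_Q/F_X) = −2.5 log₁₀(20.0) = −2.5 × (1.301) = -3.253.

-3.25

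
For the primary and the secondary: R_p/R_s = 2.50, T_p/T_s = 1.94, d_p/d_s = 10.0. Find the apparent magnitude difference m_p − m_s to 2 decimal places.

0.13

L_p/L_s = (2.50)²(1.94)⁴ = 88.53.
F_p/F_s = (L_p/L_s)/(d_p/d_s)² = 88.53/100.0 = 0.8853.
m_p − m_s = −2.5 log₁₀(0.8853) = 0.13.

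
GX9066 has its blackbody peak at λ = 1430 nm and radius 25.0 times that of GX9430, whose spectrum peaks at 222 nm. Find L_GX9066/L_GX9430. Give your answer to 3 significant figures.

Wien's law gives T ∝ 1/λ_max, so T_GX9066/T_GX9430 = λ_GX9430/λ_GX9066 = 222/1430 = 0.1552.
Then L ∝ R²T⁴ gives L_GX9066/L_GX9430 = (25.0)² × (0.1552)⁴ = 625.0 × 5.809×10^-4 = 0.3630.

0.363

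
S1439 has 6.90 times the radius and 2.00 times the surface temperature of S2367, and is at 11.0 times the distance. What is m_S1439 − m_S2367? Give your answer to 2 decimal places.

-2.00

L_S1439/L_S2367 = (6.90)²(2.00)⁴ = 761.8.
F_S1439/F_S2367 = (L_S1439/L_S2367)/(d_S1439/d_S2367)² = 761.8/121.0 = 6.296.
m_S1439 − m_S2367 = −2.5 log₁₀(6.296) = -2.00.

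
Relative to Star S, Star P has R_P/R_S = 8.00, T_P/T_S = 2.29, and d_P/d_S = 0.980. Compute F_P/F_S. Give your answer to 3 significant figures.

L_P/L_S = (R_P/R_S)²(T_P/T_S)⁴ = (8.00)² × (2.29)⁴ = 1760.
F_P/F_S = (L_P/L_S)/(d_P/d_S)² = 1760 / (0.980)² = 1833.

1.83×10^3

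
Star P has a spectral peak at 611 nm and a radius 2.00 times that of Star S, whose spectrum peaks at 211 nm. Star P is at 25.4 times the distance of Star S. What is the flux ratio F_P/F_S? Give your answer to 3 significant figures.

8.82×10^-5

Wien's law: T_P/T_S = λ_S/λ_P = 211/611 = 0.3453.
L_P/L_S = (R_P/R_S)²(T_P/T_S)⁴ = (2.00)²(0.3453)⁴ = 0.05689.
F_P/F_S = (L_P/L_S)/(d_P/d_S)² = 0.05689/(25.4)² = 8.818×10^-5.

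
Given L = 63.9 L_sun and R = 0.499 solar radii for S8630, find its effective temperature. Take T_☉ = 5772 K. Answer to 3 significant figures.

2.31×10^4 K

T/T_☉ = (L/L_☉)^(1/4) / (R/R_☉)^(1/2)
T = 5772 × (63.9)^(1/4) / √(0.499) = 5772 × 2.827 / 0.7064 = 2.310×10^4 K.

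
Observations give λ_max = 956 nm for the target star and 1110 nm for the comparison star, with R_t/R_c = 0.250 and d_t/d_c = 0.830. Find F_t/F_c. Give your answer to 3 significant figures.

0.165

Wien's law: T_t/T_c = λ_c/λ_t = 1110/956 = 1.161.
L_t/L_c = (R_t/R_c)²(T_t/T_c)⁴ = (0.250)²(1.161)⁴ = 0.1136.
F_t/F_c = (L_t/L_c)/(d_t/d_c)² = 0.1136/(0.830)² = 0.1649.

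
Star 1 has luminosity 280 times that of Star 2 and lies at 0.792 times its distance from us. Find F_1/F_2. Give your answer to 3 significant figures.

F = L/(4πd²), so F_1/F_2 = (L_1/L_2) / (d_1/d_2)²
= 280 / (0.792)² = 280 / 0.6273 = 446.4.

446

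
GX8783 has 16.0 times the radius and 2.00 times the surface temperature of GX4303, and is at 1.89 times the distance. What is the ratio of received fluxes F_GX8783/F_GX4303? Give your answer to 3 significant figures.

1.15×10^3

L_GX8783/L_GX4303 = (R_GX8783/R_GX4303)²(T_GX8783/T_GX4303)⁴ = (16.0)² × (2.00)⁴ = 4096.
F_GX8783/F_GX4303 = (L_GX8783/L_GX4303)/(d_GX8783/d_GX4303)² = 4096 / (1.89)² = 1147.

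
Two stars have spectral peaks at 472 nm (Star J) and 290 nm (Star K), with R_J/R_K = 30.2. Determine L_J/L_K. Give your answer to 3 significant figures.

130

Wien's law gives T ∝ 1/λ_max, so T_J/T_K = λ_K/λ_J = 290/472 = 0.6144.
Then L ∝ R²T⁴ gives L_J/L_K = (30.2)² × (0.6144)⁴ = 912.0 × 0.1425 = 130.0.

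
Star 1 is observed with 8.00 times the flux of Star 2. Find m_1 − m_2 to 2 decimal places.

-2.26

m_1 − m_2 = −2.5 log₁₀(F_1/F_2) = −2.5 log₁₀(8.00) = −2.5 × (0.903) = -2.258.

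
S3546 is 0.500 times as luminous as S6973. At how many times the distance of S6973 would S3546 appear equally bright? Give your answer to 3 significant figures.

0.707

Equal flux requires L_S3546/d_S3546² = L_S6973/d_S6973², so d_S3546/d_S6973 = √(L_S3546/L_S6973)
= √(0.500) = 0.7071.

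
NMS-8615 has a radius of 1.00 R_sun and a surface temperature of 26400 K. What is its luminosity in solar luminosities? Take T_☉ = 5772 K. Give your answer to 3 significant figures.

L/L_☉ = (R/R_☉)² (T/T_☉)⁴ = (1.00)² × (26400/5772)⁴
       = 1.000 × (4.574)⁴ = 1.000 × 437.6 = 437.6.

438 solar luminosities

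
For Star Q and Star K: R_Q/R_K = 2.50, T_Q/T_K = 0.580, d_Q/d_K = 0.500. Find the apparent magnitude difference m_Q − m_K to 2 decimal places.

-1.13

L_Q/L_K = (2.50)²(0.580)⁴ = 0.7073.
F_Q/F_K = (L_Q/L_K)/(d_Q/d_K)² = 0.7073/0.2500 = 2.829.
m_Q − m_K = −2.5 log₁₀(2.829) = -1.13.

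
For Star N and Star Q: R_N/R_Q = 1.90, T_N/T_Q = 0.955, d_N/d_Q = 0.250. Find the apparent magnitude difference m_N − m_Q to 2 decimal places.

L_N/L_Q = (1.90)²(0.955)⁴ = 3.003.
F_N/F_Q = (L_N/L_Q)/(d_N/d_Q)² = 3.003/0.06250 = 48.04.
m_N − m_Q = −2.5 log₁₀(48.04) = -4.20.

-4.20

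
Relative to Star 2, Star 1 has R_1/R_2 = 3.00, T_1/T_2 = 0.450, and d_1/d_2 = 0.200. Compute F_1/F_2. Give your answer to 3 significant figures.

9.23

L_1/L_2 = (R_1/R_2)²(T_1/T_2)⁴ = (3.00)² × (0.450)⁴ = 0.3691.
F_1/F_2 = (L_1/L_2)/(d_1/d_2)² = 0.3691 / (0.200)² = 9.226.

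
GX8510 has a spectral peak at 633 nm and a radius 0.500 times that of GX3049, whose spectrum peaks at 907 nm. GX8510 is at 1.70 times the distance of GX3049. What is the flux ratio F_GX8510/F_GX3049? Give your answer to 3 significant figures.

Wien's law: T_GX8510/T_GX3049 = λ_GX3049/λ_GX8510 = 907/633 = 1.433.
L_GX8510/L_GX3049 = (R_GX8510/R_GX3049)²(T_GX8510/T_GX3049)⁴ = (0.500)²(1.433)⁴ = 1.054.
F_GX8510/F_GX3049 = (L_GX8510/L_GX3049)/(d_GX8510/d_GX3049)² = 1.054/(1.70)² = 0.3646.

0.365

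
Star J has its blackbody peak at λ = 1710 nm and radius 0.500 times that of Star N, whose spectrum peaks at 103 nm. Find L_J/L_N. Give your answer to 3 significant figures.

3.29×10^-6

Wien's law gives T ∝ 1/λ_max, so T_J/T_N = λ_N/λ_J = 103/1710 = 0.06023.
Then L ∝ R²T⁴ gives L_J/L_N = (0.500)² × (0.06023)⁴ = 0.2500 × 1.316×10^-5 = 3.291×10^-6.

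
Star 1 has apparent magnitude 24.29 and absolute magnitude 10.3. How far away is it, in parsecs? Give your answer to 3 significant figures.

m − M = 5 log₁₀(d/10 pc)
24.29 − (10.3) = 13.99 = 5 log₁₀(d/10)
d = 10 × 10^(13.99/5) = 10 × 10^2.798 = 6281 pc.

6.28×10^3 pc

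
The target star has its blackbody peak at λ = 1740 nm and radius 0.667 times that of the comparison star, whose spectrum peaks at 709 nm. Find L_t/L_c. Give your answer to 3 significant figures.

0.0123

Wien's law gives T ∝ 1/λ_max, so T_t/T_c = λ_c/λ_t = 709/1740 = 0.4075.
Then L ∝ R²T⁴ gives L_t/L_c = (0.667)² × (0.4075)⁴ = 0.4449 × 0.02757 = 0.01226.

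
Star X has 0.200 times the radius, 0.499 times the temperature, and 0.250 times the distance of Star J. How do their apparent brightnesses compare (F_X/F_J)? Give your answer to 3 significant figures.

0.0397

L_X/L_J = (R_X/R_J)²(T_X/T_J)⁴ = (0.200)² × (0.499)⁴ = 0.002480.
F_X/F_J = (L_X/L_J)/(d_X/d_J)² = 0.002480 / (0.250)² = 0.03968.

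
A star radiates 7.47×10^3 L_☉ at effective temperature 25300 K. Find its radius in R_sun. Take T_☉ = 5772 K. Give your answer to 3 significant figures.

4.50 R_sun

R/R_☉ = √(L/L_☉) / (T/T_☉)² = √(7.47×10^3) / (4.383)²
       = 86.43 / 19.21 = 4.499.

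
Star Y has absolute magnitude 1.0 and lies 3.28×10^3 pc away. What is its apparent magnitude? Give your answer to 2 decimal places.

m = M + 5 log₁₀(d/10 pc) = 1.0 + 5 log₁₀(3.28×10^3/10)
  = 1.0 + 5 × 2.516 = 1.0 + 12.58 = 13.58.

13.58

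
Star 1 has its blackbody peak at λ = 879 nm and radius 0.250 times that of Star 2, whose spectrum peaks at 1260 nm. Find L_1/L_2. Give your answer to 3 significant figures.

Wien's law gives T ∝ 1/λ_max, so T_1/T_2 = λ_2/λ_1 = 1260/879 = 1.433.
Then L ∝ R²T⁴ gives L_1/L_2 = (0.250)² × (1.433)⁴ = 0.06250 × 4.222 = 0.2639.

0.264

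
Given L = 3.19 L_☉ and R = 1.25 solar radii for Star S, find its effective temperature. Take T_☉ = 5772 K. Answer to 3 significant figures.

T/T_☉ = (L/L_☉)^(1/4) / (R/R_☉)^(1/2)
T = 5772 × (3.19)^(1/4) / √(1.25) = 5772 × 1.336 / 1.118 = 6900 K.

6.90×10^3 K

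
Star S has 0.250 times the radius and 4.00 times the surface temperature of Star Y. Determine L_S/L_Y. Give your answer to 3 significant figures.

From the Stefan–Boltzmann law, L ∝ R²T⁴, so
L_S/L_Y = (R_S/R_Y)² (T_S/T_Y)⁴ = (0.250)² × (4.00)⁴ = 0.06250 × 256.0 = 16.00.

16.0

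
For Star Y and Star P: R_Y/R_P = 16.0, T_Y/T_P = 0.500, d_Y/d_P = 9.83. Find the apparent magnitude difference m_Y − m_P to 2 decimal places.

L_Y/L_P = (16.0)²(0.500)⁴ = 16.00.
F_Y/F_P = (L_Y/L_P)/(d_Y/d_P)² = 16.00/96.63 = 0.1656.
m_Y − m_P = −2.5 log₁₀(0.1656) = 1.95.

1.95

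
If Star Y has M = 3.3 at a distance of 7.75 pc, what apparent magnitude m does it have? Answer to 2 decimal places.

m = M + 5 log₁₀(d/10 pc) = 3.3 + 5 log₁₀(7.75/10)
  = 3.3 + 5 × -0.111 = 3.3 + -0.55 = 2.75.

2.75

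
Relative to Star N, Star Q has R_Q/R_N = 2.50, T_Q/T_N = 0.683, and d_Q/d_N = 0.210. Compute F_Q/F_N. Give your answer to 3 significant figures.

L_Q/L_N = (R_Q/R_N)²(T_Q/T_N)⁴ = (2.50)² × (0.683)⁴ = 1.360.
F_Q/F_N = (L_Q/L_N)/(d_Q/d_N)² = 1.360 / (0.210)² = 30.84.

30.8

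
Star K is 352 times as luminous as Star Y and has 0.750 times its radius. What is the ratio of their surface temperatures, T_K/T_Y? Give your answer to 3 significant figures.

L ∝ R²T⁴ gives T ∝ (L/R²)^(1/4), so
T_K/T_Y = (352 / 0.750²)^(1/4) = (625.8)^(1/4) = 5.002.

5.00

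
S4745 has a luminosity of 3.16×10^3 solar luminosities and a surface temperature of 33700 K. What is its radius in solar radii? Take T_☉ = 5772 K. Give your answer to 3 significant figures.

1.65 solar radii

R/R_☉ = √(L/L_☉) / (T/T_☉)² = √(3.16×10^3) / (5.839)²
       = 56.21 / 34.09 = 1.649.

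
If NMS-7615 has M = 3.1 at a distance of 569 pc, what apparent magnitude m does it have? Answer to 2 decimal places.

11.88

m = M + 5 log₁₀(d/10 pc) = 3.1 + 5 log₁₀(569/10)
  = 3.1 + 5 × 1.755 = 3.1 + 8.78 = 11.88.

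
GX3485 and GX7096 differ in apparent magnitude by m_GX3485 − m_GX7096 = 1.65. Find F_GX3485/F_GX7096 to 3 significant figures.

0.219

F_GX3485/F_GX7096 = 10^(−(m_GX3485 − m_GX7096)/2.5) = 10^(-1.65/2.5) = 10^-0.660 = 0.2188.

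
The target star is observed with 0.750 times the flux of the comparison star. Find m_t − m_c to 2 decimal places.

0.31

m_t − m_c = −2.5 log₁₀(F_t/F_c) = −2.5 log₁₀(0.750) = −2.5 × (-0.125) = 0.312.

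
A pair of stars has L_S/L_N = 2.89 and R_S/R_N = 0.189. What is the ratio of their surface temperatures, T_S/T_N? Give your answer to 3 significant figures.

3.00

L ∝ R²T⁴ gives T ∝ (L/R²)^(1/4), so
T_S/T_N = (2.89 / 0.189²)^(1/4) = (80.90)^(1/4) = 2.999.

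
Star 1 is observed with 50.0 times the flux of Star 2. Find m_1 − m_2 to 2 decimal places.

-4.25

m_1 − m_2 = −2.5 log₁₀(F_1/F_2) = −2.5 log₁₀(50.0) = −2.5 × (1.699) = -4.247.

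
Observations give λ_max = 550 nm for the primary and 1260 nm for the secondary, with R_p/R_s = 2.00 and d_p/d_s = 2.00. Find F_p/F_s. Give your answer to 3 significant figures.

Wien's law: T_p/T_s = λ_s/λ_p = 1260/550 = 2.291.
L_p/L_s = (R_p/R_s)²(T_p/T_s)⁴ = (2.00)²(2.291)⁴ = 110.2.
F_p/F_s = (L_p/L_s)/(d_p/d_s)² = 110.2/(2.00)² = 27.54.

27.5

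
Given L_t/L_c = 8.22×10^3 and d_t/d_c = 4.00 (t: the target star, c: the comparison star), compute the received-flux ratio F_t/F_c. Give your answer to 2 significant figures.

F = L/(4πd²), so F_t/F_c = (L_t/L_c) / (d_t/d_c)²
= 8.22×10^3 / (4.00)² = 8.22×10^3 / 16.00 = 513.8.

5.1×10^2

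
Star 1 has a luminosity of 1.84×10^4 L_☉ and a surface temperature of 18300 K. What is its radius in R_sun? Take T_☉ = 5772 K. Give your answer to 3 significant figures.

R/R_☉ = √(L/L_☉) / (T/T_☉)² = √(1.84×10^4) / (3.170)²
       = 135.6 / 10.05 = 13.49.

13.5 R_sun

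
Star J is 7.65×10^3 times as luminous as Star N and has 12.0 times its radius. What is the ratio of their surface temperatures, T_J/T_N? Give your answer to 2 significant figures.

L ∝ R²T⁴ gives T ∝ (L/R²)^(1/4), so
T_J/T_N = (7.65×10^3 / 12.0²)^(1/4) = (53.12)^(1/4) = 2.700.

2.7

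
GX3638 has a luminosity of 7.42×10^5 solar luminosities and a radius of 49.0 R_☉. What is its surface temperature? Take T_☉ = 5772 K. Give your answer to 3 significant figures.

T/T_☉ = (L/L_☉)^(1/4) / (R/R_☉)^(1/2)
T = 5772 × (7.42×10^5)^(1/4) / √(49.0) = 5772 × 29.35 / 7.000 = 2.420×10^4 K.

2.42×10^4 K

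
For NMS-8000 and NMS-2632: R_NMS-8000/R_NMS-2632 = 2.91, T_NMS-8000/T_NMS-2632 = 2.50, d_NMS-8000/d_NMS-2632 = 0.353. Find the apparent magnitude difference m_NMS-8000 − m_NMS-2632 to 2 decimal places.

L_NMS-8000/L_NMS-2632 = (2.91)²(2.50)⁴ = 330.8.
F_NMS-8000/F_NMS-2632 = (L_NMS-8000/L_NMS-2632)/(d_NMS-8000/d_NMS-2632)² = 330.8/0.1246 = 2655.
m_NMS-8000 − m_NMS-2632 = −2.5 log₁₀(2655) = -8.56.

-8.56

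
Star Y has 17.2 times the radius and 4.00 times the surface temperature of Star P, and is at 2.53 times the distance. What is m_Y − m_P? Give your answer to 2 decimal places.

L_Y/L_P = (17.2)²(4.00)⁴ = 7.574×10^4.
F_Y/F_P = (L_Y/L_P)/(d_Y/d_P)² = 7.574×10^4/6.401 = 1.183×10^4.
m_Y − m_P = −2.5 log₁₀(1.183×10^4) = -10.18.

-10.18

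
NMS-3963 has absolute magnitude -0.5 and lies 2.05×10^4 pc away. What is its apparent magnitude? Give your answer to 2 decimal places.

m = M + 5 log₁₀(d/10 pc) = -0.5 + 5 log₁₀(2.05×10^4/10)
  = -0.5 + 5 × 3.312 = -0.5 + 16.56 = 16.06.

16.06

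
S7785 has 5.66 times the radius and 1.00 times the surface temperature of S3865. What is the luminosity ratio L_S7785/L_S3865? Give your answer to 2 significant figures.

32

From the Stefan–Boltzmann law, L ∝ R²T⁴, so
L_S7785/L_S3865 = (R_S7785/R_S3865)² (T_S7785/T_S3865)⁴ = (5.66)² × (1.00)⁴ = 32.04 × 1.000 = 32.04.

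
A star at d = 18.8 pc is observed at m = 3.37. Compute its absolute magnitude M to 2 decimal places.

M = m − 5 log₁₀(d/10 pc) = 3.37 − 5 log₁₀(18.8/10)
  = 3.37 − 5 × 0.274 = 3.37 − 1.37 = 2.00.

2.00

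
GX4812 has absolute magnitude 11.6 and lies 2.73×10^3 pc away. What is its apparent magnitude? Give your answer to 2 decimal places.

23.78

m = M + 5 log₁₀(d/10 pc) = 11.6 + 5 log₁₀(2.73×10^3/10)
  = 11.6 + 5 × 2.436 = 11.6 + 12.18 = 23.78.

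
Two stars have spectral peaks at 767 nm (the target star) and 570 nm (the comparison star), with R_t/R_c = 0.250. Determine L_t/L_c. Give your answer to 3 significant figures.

Wien's law gives T ∝ 1/λ_max, so T_t/T_c = λ_c/λ_t = 570/767 = 0.7432.
Then L ∝ R²T⁴ gives L_t/L_c = (0.250)² × (0.7432)⁴ = 0.06250 × 0.3050 = 0.01906.

0.0191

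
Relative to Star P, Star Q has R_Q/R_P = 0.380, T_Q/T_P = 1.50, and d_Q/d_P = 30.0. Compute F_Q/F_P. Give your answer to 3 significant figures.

L_Q/L_P = (R_Q/R_P)²(T_Q/T_P)⁴ = (0.380)² × (1.50)⁴ = 0.7310.
F_Q/F_P = (L_Q/L_P)/(d_Q/d_P)² = 0.7310 / (30.0)² = 8.123×10^-4.

8.12×10^-4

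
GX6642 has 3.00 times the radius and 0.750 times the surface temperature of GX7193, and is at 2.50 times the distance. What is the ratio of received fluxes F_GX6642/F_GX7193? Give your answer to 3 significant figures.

0.456

L_GX6642/L_GX7193 = (R_GX6642/R_GX7193)²(T_GX6642/T_GX7193)⁴ = (3.00)² × (0.750)⁴ = 2.848.
F_GX6642/F_GX7193 = (L_GX6642/L_GX7193)/(d_GX6642/d_GX7193)² = 2.848 / (2.50)² = 0.4556.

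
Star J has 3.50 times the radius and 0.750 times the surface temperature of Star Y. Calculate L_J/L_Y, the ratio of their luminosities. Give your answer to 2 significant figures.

From the Stefan–Boltzmann law, L ∝ R²T⁴, so
L_J/L_Y = (R_J/R_Y)² (T_J/T_Y)⁴ = (3.50)² × (0.750)⁴ = 12.25 × 0.3164 = 3.876.

3.9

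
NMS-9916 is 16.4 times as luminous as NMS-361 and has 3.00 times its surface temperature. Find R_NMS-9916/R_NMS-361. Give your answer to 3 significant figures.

L ∝ R²T⁴ gives R ∝ √L / T², so
R_NMS-9916/R_NMS-361 = √(16.4) / (3.00)² = 4.050 / 9.000 = 0.4500.

0.450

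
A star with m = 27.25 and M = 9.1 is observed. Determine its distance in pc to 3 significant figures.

4.27×10^4 pc

m − M = 5 log₁₀(d/10 pc)
27.25 − (9.1) = 18.15 = 5 log₁₀(d/10)
d = 10 × 10^(18.15/5) = 10 × 10^3.630 = 4.266×10^4 pc.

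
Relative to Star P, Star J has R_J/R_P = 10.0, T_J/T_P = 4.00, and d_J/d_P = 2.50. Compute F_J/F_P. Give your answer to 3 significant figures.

4.10×10^3

L_J/L_P = (R_J/R_P)²(T_J/T_P)⁴ = (10.0)² × (4.00)⁴ = 2.560×10^4.
F_J/F_P = (L_J/L_P)/(d_J/d_P)² = 2.560×10^4 / (2.50)² = 4096.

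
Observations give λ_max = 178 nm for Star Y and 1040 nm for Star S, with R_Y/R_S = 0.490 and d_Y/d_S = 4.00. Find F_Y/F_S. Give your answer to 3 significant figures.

Wien's law: T_Y/T_S = λ_S/λ_Y = 1040/178 = 5.843.
L_Y/L_S = (R_Y/R_S)²(T_Y/T_S)⁴ = (0.490)²(5.843)⁴ = 279.8.
F_Y/F_S = (L_Y/L_S)/(d_Y/d_S)² = 279.8/(4.00)² = 17.49.

17.5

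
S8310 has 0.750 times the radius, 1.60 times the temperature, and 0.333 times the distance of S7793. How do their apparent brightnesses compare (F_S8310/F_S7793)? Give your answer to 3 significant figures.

L_S8310/L_S7793 = (R_S8310/R_S7793)²(T_S8310/T_S7793)⁴ = (0.750)² × (1.60)⁴ = 3.686.
F_S8310/F_S7793 = (L_S8310/L_S7793)/(d_S8310/d_S7793)² = 3.686 / (0.333)² = 33.24.

33.2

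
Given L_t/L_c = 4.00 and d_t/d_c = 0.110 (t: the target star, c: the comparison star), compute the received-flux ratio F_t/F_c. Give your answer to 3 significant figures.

F = L/(4πd²), so F_t/F_c = (L_t/L_c) / (d_t/d_c)²
= 4.00 / (0.110)² = 4.00 / 0.01210 = 330.6.

331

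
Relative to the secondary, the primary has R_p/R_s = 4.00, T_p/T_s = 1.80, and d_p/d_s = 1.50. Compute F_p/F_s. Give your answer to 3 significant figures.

L_p/L_s = (R_p/R_s)²(T_p/T_s)⁴ = (4.00)² × (1.80)⁴ = 168.0.
F_p/F_s = (L_p/L_s)/(d_p/d_s)² = 168.0 / (1.50)² = 74.65.

74.6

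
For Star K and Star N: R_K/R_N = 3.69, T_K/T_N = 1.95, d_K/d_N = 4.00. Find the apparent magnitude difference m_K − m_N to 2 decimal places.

-2.73

L_K/L_N = (3.69)²(1.95)⁴ = 196.9.
F_K/F_N = (L_K/L_N)/(d_K/d_N)² = 196.9/16.00 = 12.30.
m_K − m_N = −2.5 log₁₀(12.30) = -2.73.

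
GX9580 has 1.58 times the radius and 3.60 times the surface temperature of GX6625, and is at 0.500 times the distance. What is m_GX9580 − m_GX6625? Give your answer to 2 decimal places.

L_GX9580/L_GX6625 = (1.58)²(3.60)⁴ = 419.3.
F_GX9580/F_GX6625 = (L_GX9580/L_GX6625)/(d_GX9580/d_GX6625)² = 419.3/0.2500 = 1677.
m_GX9580 − m_GX6625 = −2.5 log₁₀(1677) = -8.06.

-8.06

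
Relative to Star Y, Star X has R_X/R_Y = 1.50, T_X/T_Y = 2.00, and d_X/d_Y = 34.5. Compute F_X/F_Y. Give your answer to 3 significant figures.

0.0302

L_X/L_Y = (R_X/R_Y)²(T_X/T_Y)⁴ = (1.50)² × (2.00)⁴ = 36.00.
F_X/F_Y = (L_X/L_Y)/(d_X/d_Y)² = 36.00 / (34.5)² = 0.03025.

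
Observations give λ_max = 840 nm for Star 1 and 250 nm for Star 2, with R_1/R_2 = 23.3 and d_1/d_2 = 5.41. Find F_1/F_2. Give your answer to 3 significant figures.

Wien's law: T_1/T_2 = λ_2/λ_1 = 250/840 = 0.2976.
L_1/L_2 = (R_1/R_2)²(T_1/T_2)⁴ = (23.3)²(0.2976)⁴ = 4.259.
F_1/F_2 = (L_1/L_2)/(d_1/d_2)² = 4.259/(5.41)² = 0.1455.

0.146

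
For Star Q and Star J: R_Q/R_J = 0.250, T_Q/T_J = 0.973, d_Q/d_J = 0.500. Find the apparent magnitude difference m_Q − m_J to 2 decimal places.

L_Q/L_J = (0.250)²(0.973)⁴ = 0.05602.
F_Q/F_J = (L_Q/L_J)/(d_Q/d_J)² = 0.05602/0.2500 = 0.2241.
m_Q − m_J = −2.5 log₁₀(0.2241) = 1.62.

1.62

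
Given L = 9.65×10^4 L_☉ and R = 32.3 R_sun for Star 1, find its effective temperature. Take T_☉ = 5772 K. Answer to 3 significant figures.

1.79×10^4 K

T/T_☉ = (L/L_☉)^(1/4) / (R/R_☉)^(1/2)
T = 5772 × (9.65×10^4)^(1/4) / √(32.3) = 5772 × 17.63 / 5.683 = 1.790×10^4 K.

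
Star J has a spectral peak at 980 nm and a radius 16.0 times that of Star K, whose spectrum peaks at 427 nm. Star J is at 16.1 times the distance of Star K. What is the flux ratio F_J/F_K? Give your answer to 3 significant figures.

Wien's law: T_J/T_K = λ_K/λ_J = 427/980 = 0.4357.
L_J/L_K = (R_J/R_K)²(T_J/T_K)⁴ = (16.0)²(0.4357)⁴ = 9.227.
F_J/F_K = (L_J/L_K)/(d_J/d_K)² = 9.227/(16.1)² = 0.03560.

0.0356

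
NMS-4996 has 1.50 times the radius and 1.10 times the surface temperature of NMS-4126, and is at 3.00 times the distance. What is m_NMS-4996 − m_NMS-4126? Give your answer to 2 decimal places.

L_NMS-4996/L_NMS-4126 = (1.50)²(1.10)⁴ = 3.294.
F_NMS-4996/F_NMS-4126 = (L_NMS-4996/L_NMS-4126)/(d_NMS-4996/d_NMS-4126)² = 3.294/9.000 = 0.3660.
m_NMS-4996 − m_NMS-4126 = −2.5 log₁₀(0.3660) = 1.09.

1.09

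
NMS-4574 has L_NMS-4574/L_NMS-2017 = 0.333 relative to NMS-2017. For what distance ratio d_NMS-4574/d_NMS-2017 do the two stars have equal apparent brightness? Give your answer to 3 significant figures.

0.577

Equal flux requires L_NMS-4574/d_NMS-4574² = L_NMS-2017/d_NMS-2017², so d_NMS-4574/d_NMS-2017 = √(L_NMS-4574/L_NMS-2017)
= √(0.333) = 0.5771.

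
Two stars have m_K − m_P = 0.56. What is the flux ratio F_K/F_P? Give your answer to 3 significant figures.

0.597

F_K/F_P = 10^(−(m_K − m_P)/2.5) = 10^(-0.56/2.5) = 10^-0.224 = 0.5970.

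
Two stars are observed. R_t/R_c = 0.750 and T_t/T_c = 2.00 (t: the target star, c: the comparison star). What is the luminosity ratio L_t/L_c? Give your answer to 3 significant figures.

9.00

From the Stefan–Boltzmann law, L ∝ R²T⁴, so
L_t/L_c = (R_t/R_c)² (T_t/T_c)⁴ = (0.750)² × (2.00)⁴ = 0.5625 × 16.00 = 9.000.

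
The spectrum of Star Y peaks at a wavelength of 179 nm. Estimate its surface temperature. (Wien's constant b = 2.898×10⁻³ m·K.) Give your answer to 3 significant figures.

1.62×10^4 K

T = b/λ_max = 2.898×10⁻³ / (179×10⁻⁹) = 1.619×10^4 K.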